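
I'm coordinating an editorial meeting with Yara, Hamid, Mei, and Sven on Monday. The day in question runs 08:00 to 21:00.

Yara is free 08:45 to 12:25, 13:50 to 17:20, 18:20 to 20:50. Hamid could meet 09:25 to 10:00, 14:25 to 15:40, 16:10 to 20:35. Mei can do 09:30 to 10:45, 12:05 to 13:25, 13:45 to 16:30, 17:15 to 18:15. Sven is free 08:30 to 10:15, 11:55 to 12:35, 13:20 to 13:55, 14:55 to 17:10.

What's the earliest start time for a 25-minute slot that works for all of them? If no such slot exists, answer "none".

09:30

Yara ∩ Hamid: 09:25-10:00, 14:25-15:40, 16:10-17:20, 18:20-20:35.
Yara ∩ Hamid ∩ Mei: 09:30-10:00, 14:25-15:40, 16:10-16:30, 17:15-17:20.
Yara ∩ Hamid ∩ Mei ∩ Sven: 09:30-10:00, 14:55-15:40, 16:10-16:30.
The first common window of at least 25 minutes is 09:30-10:00, so the earliest start is 09:30.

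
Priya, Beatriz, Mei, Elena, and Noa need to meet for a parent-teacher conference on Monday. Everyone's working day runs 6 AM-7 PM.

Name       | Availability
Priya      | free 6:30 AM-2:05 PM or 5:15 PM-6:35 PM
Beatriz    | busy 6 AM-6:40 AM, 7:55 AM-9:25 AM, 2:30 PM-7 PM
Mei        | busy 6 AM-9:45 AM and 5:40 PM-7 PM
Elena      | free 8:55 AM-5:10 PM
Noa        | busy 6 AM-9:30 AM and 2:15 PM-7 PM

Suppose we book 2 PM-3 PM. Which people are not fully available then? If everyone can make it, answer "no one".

Beatriz, Noa, Priya

Priya free: 06:30-14:05, 17:15-18:35.
Beatriz free: 06:40-07:55, 09:25-14:30 (invert busy blocks within the working day).
Mei free: 09:45-17:40 (invert busy blocks within the working day).
Elena free: 08:55-17:10.
Noa free: 09:30-14:15 (invert busy blocks within the working day).
Priya: not fully free for 14:00-15:00. Beatriz: not fully free for 14:00-15:00. Mei: free for 14:00-15:00. Elena: free for 14:00-15:00. Noa: not fully free for 14:00-15:00.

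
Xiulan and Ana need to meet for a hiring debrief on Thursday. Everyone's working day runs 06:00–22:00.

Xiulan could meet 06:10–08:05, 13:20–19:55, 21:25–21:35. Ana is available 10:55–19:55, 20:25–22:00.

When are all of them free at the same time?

13:20-19:55, 21:25-21:35

Xiulan ∩ Ana: 13:20-19:55, 21:25-21:35.
Those are the intersection windows.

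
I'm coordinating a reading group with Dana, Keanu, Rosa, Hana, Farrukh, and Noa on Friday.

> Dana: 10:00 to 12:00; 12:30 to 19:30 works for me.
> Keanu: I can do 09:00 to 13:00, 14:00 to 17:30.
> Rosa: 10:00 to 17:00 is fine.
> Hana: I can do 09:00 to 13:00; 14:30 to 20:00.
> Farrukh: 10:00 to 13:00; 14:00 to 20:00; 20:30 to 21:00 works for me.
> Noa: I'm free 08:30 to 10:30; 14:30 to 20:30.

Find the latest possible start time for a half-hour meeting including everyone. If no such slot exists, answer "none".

Dana ∩ Keanu: 10:00-12:00, 12:30-13:00, 14:00-17:30.
Dana ∩ Keanu ∩ Rosa: 10:00-12:00, 12:30-13:00, 14:00-17:00.
Dana ∩ Keanu ∩ Rosa ∩ Hana: 10:00-12:00, 12:30-13:00, 14:30-17:00.
Dana ∩ Keanu ∩ Rosa ∩ Hana ∩ Farrukh: 10:00-12:00, 12:30-13:00, 14:30-17:00.
Dana ∩ Keanu ∩ Rosa ∩ Hana ∩ Farrukh ∩ Noa: 10:00-10:30, 14:30-17:00.
The last common window of at least 30 minutes is 14:30-17:00; a 30-minute meeting can start as late as 16:30 and still end by 17:00.

16:30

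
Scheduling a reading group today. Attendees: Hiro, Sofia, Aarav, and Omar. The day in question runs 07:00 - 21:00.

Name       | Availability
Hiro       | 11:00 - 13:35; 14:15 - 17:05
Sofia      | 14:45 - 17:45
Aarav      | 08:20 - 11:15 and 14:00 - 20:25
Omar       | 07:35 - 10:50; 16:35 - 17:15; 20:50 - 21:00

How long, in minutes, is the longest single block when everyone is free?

30

Hiro ∩ Sofia: 14:45-17:05.
Hiro ∩ Sofia ∩ Aarav: 14:45-17:05.
Hiro ∩ Sofia ∩ Aarav ∩ Omar: 16:35-17:05.
So the common availability across everyone is 16:35-17:05.
The longest is 16:35-17:05 at 30 minutes.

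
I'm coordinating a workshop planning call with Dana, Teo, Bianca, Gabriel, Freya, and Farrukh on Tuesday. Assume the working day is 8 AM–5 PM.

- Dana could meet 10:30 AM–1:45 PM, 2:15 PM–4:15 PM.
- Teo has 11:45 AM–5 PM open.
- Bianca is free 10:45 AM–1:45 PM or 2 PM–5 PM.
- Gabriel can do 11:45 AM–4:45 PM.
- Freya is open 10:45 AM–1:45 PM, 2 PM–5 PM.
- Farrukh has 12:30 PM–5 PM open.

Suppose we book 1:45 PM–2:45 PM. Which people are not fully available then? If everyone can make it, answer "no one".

Bianca, Dana, Freya

Dana: not fully free for 13:45-14:45. Teo: free for 13:45-14:45. Bianca: not fully free for 13:45-14:45. Gabriel: free for 13:45-14:45. Freya: not fully free for 13:45-14:45. Farrukh: free for 13:45-14:45.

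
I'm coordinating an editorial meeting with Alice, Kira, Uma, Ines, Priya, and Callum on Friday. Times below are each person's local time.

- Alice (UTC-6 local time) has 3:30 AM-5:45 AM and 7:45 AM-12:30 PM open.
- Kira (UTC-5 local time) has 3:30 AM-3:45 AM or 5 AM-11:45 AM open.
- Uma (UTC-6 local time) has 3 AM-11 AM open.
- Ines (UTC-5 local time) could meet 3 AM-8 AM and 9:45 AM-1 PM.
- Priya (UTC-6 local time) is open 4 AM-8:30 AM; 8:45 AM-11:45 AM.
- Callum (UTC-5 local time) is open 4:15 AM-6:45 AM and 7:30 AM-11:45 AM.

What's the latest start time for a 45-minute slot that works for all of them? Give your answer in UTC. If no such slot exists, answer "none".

Alice in UTC: 09:30-11:45, 13:45-18:30 (add 6h to convert from UTC-6).
Kira in UTC: 08:30-08:45, 10:00-16:45 (add 5h to convert from UTC-5).
Uma in UTC: 09:00-17:00 (add 6h to convert from UTC-6).
Ines in UTC: 08:00-13:00, 14:45-18:00 (add 5h to convert from UTC-5).
Priya in UTC: 10:00-14:30, 14:45-17:45 (add 6h to convert from UTC-6).
Callum in UTC: 09:15-11:45, 12:30-16:45 (add 5h to convert from UTC-5).
Alice ∩ Kira: 10:00-11:45, 13:45-16:45.
Alice ∩ Kira ∩ Uma: 10:00-11:45, 13:45-16:45.
Alice ∩ Kira ∩ Uma ∩ Ines: 10:00-11:45, 14:45-16:45.
Alice ∩ Kira ∩ Uma ∩ Ines ∩ Priya: 10:00-11:45, 14:45-16:45.
Alice ∩ Kira ∩ Uma ∩ Ines ∩ Priya ∩ Callum: 10:00-11:45, 14:45-16:45.
Those are the intersection windows.
The last common window of at least 45 minutes is 14:45-16:45; a 45-minute meeting can start as late as 16:00 and still end by 16:45.

16:00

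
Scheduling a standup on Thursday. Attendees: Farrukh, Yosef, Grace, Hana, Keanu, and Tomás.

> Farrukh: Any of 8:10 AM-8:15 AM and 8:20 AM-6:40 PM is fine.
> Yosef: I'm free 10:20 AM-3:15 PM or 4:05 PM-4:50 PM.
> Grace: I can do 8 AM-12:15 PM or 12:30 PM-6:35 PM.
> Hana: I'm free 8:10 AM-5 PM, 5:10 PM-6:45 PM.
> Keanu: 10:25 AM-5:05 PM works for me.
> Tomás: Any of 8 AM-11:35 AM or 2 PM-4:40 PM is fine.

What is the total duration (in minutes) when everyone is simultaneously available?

180

Farrukh ∩ Yosef: 10:20-15:15, 16:05-16:50.
Farrukh ∩ Yosef ∩ Grace: 10:20-12:15, 12:30-15:15, 16:05-16:50.
Farrukh ∩ Yosef ∩ Grace ∩ Hana: 10:20-12:15, 12:30-15:15, 16:05-16:50.
Farrukh ∩ Yosef ∩ Grace ∩ Hana ∩ Keanu: 10:25-12:15, 12:30-15:15, 16:05-16:50.
Farrukh ∩ Yosef ∩ Grace ∩ Hana ∩ Keanu ∩ Tomás: 10:25-11:35, 14:00-15:15, 16:05-16:40.
Summing the common windows: 70 + 75 + 35 = 180 minutes.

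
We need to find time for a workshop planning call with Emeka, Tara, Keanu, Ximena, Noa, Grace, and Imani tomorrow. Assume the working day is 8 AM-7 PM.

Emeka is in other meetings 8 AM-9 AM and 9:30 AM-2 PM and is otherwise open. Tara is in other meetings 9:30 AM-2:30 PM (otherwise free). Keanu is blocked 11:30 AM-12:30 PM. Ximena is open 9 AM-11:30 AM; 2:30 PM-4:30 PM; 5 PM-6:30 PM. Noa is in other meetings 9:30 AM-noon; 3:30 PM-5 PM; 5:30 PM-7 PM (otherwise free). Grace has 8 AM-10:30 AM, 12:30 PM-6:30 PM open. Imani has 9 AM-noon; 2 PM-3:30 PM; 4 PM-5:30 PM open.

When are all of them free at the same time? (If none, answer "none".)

Emeka free: 09:00-09:30, 14:00-19:00 (invert busy blocks within the working day).
Tara free: 08:00-09:30, 14:30-19:00 (invert busy blocks within the working day).
Keanu free: 08:00-11:30, 12:30-19:00 (invert busy blocks within the working day).
Ximena free: 09:00-11:30, 14:30-16:30, 17:00-18:30.
Noa free: 08:00-09:30, 12:00-15:30, 17:00-17:30 (invert busy blocks within the working day).
Grace free: 08:00-10:30, 12:30-18:30.
Imani free: 09:00-12:00, 14:00-15:30, 16:00-17:30.
Emeka ∩ Tara: 09:00-09:30, 14:30-19:00.
Emeka ∩ Tara ∩ Keanu: 09:00-09:30, 14:30-19:00.
Emeka ∩ Tara ∩ Keanu ∩ Ximena: 09:00-09:30, 14:30-16:30, 17:00-18:30.
Emeka ∩ Tara ∩ Keanu ∩ Ximena ∩ Noa: 09:00-09:30, 14:30-15:30, 17:00-17:30.
Emeka ∩ Tara ∩ Keanu ∩ Ximena ∩ Noa ∩ Grace: 09:00-09:30, 14:30-15:30, 17:00-17:30.
Emeka ∩ Tara ∩ Keanu ∩ Ximena ∩ Noa ∩ Grace ∩ Imani: 09:00-09:30, 14:30-15:30, 17:00-17:30.
Those are the intersection windows.

09:00-09:30, 14:30-15:30, 17:00-17:30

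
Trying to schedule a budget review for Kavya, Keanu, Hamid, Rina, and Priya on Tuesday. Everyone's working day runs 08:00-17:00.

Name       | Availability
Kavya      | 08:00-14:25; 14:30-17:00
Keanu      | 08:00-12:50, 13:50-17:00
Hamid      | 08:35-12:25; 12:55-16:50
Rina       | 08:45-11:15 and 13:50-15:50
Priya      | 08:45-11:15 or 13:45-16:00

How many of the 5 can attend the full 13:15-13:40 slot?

2

Kavya and Hamid can make the full 13:15-13:40 slot — that's 2.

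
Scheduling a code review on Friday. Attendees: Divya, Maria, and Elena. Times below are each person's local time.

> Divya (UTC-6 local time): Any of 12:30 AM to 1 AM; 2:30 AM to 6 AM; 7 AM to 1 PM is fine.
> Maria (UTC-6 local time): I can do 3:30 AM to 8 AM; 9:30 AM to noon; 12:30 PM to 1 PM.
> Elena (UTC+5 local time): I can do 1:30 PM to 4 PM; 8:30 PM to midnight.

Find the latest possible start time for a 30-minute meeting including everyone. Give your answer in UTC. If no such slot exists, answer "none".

18:30

Divya in UTC: 06:30-07:00, 08:30-12:00, 13:00-19:00 (add 6h to convert from UTC-6).
Maria in UTC: 09:30-14:00, 15:30-18:00, 18:30-19:00 (add 6h to convert from UTC-6).
Elena in UTC: 08:30-11:00, 15:30-19:00 (subtract 5h to convert from UTC+5).
Divya ∩ Maria: 09:30-12:00, 13:00-14:00, 15:30-18:00, 18:30-19:00.
Divya ∩ Maria ∩ Elena: 09:30-11:00, 15:30-18:00, 18:30-19:00.
The last common window of at least 30 minutes is 18:30-19:00; a 30-minute meeting can start as late as 18:30 and still end by 19:00.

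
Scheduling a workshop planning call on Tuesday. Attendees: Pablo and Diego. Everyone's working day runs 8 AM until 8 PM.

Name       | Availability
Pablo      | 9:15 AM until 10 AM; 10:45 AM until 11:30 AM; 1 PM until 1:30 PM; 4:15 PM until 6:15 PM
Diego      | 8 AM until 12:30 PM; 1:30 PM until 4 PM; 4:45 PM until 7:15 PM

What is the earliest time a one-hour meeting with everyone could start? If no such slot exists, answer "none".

Pablo ∩ Diego: 09:15-10:00, 10:45-11:30, 16:45-18:15.
The first common window of at least 60 minutes is 16:45-18:15, so the earliest start is 16:45.

16:45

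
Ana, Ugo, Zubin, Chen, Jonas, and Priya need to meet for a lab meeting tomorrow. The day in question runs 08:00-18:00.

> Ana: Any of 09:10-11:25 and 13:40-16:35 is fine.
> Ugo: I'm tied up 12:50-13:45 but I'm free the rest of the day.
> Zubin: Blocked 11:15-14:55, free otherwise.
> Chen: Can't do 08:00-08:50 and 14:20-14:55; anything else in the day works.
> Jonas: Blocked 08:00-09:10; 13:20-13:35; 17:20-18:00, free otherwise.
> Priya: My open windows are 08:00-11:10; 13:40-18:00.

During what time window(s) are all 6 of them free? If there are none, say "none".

09:10-11:10, 14:55-16:35

Ana free: 09:10-11:25, 13:40-16:35.
Ugo free: 08:00-12:50, 13:45-18:00 (invert busy blocks within the working day).
Zubin free: 08:00-11:15, 14:55-18:00 (invert busy blocks within the working day).
Chen free: 08:50-14:20, 14:55-18:00 (invert busy blocks within the working day).
Jonas free: 09:10-13:20, 13:35-17:20 (invert busy blocks within the working day).
Priya free: 08:00-11:10, 13:40-18:00.
Ana ∩ Ugo: 09:10-11:25, 13:45-16:35.
Ana ∩ Ugo ∩ Zubin: 09:10-11:15, 14:55-16:35.
Ana ∩ Ugo ∩ Zubin ∩ Chen: 09:10-11:15, 14:55-16:35.
Ana ∩ Ugo ∩ Zubin ∩ Chen ∩ Jonas: 09:10-11:15, 14:55-16:35.
Ana ∩ Ugo ∩ Zubin ∩ Chen ∩ Jonas ∩ Priya: 09:10-11:10, 14:55-16:35.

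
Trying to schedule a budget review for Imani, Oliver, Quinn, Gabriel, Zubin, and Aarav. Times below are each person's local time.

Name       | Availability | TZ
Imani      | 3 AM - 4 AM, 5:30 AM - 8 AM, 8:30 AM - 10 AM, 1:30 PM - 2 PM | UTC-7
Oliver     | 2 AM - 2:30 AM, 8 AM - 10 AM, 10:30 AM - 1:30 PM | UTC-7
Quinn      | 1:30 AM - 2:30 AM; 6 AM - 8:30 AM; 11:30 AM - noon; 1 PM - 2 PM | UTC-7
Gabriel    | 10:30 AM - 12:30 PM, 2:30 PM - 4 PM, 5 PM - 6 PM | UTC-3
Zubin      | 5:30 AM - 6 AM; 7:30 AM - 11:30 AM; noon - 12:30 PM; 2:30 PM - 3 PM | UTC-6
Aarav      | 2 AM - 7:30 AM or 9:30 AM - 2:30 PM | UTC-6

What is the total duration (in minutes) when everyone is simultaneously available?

0

Imani in UTC: 10:00-11:00, 12:30-15:00, 15:30-17:00, 20:30-21:00 (add 7h to convert from UTC-7).
Oliver in UTC: 09:00-09:30, 15:00-17:00, 17:30-20:30 (add 7h to convert from UTC-7).
Quinn in UTC: 08:30-09:30, 13:00-15:30, 18:30-19:00, 20:00-21:00 (add 7h to convert from UTC-7).
Gabriel in UTC: 13:30-15:30, 17:30-19:00, 20:00-21:00 (add 3h to convert from UTC-3).
Zubin in UTC: 11:30-12:00, 13:30-17:30, 18:00-18:30, 20:30-21:00 (add 6h to convert from UTC-6).
Aarav in UTC: 08:00-13:30, 15:30-20:30 (add 6h to convert from UTC-6).
Imani ∩ Oliver: 15:30-17:00.
Imani ∩ Oliver ∩ Quinn: ∅.
Imani ∩ Oliver ∩ Quinn ∩ Gabriel: ∅.
Imani ∩ Oliver ∩ Quinn ∩ Gabriel ∩ Zubin: ∅.
Imani ∩ Oliver ∩ Quinn ∩ Gabriel ∩ Zubin ∩ Aarav: ∅.
There is no time when everyone is free.
There is no common window, so the total is 0 minutes.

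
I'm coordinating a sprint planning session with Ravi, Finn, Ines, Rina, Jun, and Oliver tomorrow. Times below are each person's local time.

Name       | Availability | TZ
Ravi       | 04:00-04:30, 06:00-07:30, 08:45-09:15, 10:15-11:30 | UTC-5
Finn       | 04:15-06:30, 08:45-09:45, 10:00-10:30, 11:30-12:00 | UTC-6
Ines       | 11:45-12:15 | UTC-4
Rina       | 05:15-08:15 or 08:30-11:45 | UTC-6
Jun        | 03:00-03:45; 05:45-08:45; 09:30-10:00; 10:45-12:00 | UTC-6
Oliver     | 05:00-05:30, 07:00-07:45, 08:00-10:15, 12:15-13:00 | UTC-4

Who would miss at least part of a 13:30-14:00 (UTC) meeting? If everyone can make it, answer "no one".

Finn, Ines, Ravi

Ravi in UTC: 09:00-09:30, 11:00-12:30, 13:45-14:15, 15:15-16:30 (add 5h to convert from UTC-5).
Finn in UTC: 10:15-12:30, 14:45-15:45, 16:00-16:30, 17:30-18:00 (add 6h to convert from UTC-6).
Ines in UTC: 15:45-16:15 (add 4h to convert from UTC-4).
Rina in UTC: 11:15-14:15, 14:30-17:45 (add 6h to convert from UTC-6).
Jun in UTC: 09:00-09:45, 11:45-14:45, 15:30-16:00, 16:45-18:00 (add 6h to convert from UTC-6).
Oliver in UTC: 09:00-09:30, 11:00-11:45, 12:00-14:15, 16:15-17:00 (add 4h to convert from UTC-4).
Ravi: not fully free for 13:30-14:00. Finn: not fully free for 13:30-14:00. Ines: not fully free for 13:30-14:00. Rina: free for 13:30-14:00. Jun: free for 13:30-14:00. Oliver: free for 13:30-14:00.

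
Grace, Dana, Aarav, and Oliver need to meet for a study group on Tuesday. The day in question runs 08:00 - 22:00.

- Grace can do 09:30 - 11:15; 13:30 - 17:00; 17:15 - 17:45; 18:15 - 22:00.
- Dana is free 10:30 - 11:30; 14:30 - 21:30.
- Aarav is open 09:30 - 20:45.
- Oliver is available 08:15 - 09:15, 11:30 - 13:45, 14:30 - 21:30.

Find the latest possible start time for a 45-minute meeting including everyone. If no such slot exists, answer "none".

Grace ∩ Dana: 10:30-11:15, 14:30-17:00, 17:15-17:45, 18:15-21:30.
Grace ∩ Dana ∩ Aarav: 10:30-11:15, 14:30-17:00, 17:15-17:45, 18:15-20:45.
Grace ∩ Dana ∩ Aarav ∩ Oliver: 14:30-17:00, 17:15-17:45, 18:15-20:45.
The last common window of at least 45 minutes is 18:15-20:45; a 45-minute meeting can start as late as 20:00 and still end by 20:45.

20:00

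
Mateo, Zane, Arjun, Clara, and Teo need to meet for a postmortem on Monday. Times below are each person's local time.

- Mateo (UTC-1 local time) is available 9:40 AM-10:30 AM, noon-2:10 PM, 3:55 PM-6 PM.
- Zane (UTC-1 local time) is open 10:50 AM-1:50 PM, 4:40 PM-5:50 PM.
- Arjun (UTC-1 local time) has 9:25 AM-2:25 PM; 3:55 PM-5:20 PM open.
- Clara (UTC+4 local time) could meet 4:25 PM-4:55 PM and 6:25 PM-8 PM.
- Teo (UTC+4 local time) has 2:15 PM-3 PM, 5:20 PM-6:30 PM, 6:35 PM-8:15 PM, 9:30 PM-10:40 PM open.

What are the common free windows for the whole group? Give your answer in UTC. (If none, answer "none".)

Mateo in UTC: 10:40-11:30, 13:00-15:10, 16:55-19:00 (add 1h to convert from UTC-1).
Zane in UTC: 11:50-14:50, 17:40-18:50 (add 1h to convert from UTC-1).
Arjun in UTC: 10:25-15:25, 16:55-18:20 (add 1h to convert from UTC-1).
Clara in UTC: 12:25-12:55, 14:25-16:00 (subtract 4h to convert from UTC+4).
Teo in UTC: 10:15-11:00, 13:20-14:30, 14:35-16:15, 17:30-18:40 (subtract 4h to convert from UTC+4).
Mateo ∩ Zane: 13:00-14:50, 17:40-18:50.
Mateo ∩ Zane ∩ Arjun: 13:00-14:50, 17:40-18:20.
Mateo ∩ Zane ∩ Arjun ∩ Clara: 14:25-14:50.
Mateo ∩ Zane ∩ Arjun ∩ Clara ∩ Teo: 14:25-14:30, 14:35-14:50.

14:25-14:30, 14:35-14:50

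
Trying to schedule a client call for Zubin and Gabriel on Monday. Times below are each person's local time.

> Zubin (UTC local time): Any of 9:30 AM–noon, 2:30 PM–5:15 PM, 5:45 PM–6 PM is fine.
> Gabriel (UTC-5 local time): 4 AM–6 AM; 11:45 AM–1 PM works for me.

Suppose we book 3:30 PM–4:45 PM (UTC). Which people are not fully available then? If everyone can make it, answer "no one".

Gabriel

Zubin in UTC: 09:30-12:00, 14:30-17:15, 17:45-18:00.
Gabriel in UTC: 09:00-11:00, 16:45-18:00 (add 5h to convert from UTC-5).
Zubin: free for 15:30-16:45. Gabriel: not fully free for 15:30-16:45.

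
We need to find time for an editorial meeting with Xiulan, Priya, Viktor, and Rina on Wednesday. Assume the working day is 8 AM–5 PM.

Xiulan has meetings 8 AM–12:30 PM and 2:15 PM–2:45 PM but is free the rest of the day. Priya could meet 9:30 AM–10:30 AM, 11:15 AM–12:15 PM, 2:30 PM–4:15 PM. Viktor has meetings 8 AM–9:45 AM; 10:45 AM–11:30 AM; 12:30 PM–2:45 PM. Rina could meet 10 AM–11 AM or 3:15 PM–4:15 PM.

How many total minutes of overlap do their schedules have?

60

Xiulan free: 12:30-14:15, 14:45-17:00 (invert busy blocks within the working day).
Priya free: 09:30-10:30, 11:15-12:15, 14:30-16:15.
Viktor free: 09:45-10:45, 11:30-12:30, 14:45-17:00 (invert busy blocks within the working day).
Rina free: 10:00-11:00, 15:15-16:15.
Xiulan ∩ Priya: 14:45-16:15.
Xiulan ∩ Priya ∩ Viktor: 14:45-16:15.
Xiulan ∩ Priya ∩ Viktor ∩ Rina: 15:15-16:15.
That's a single block of 60 minutes.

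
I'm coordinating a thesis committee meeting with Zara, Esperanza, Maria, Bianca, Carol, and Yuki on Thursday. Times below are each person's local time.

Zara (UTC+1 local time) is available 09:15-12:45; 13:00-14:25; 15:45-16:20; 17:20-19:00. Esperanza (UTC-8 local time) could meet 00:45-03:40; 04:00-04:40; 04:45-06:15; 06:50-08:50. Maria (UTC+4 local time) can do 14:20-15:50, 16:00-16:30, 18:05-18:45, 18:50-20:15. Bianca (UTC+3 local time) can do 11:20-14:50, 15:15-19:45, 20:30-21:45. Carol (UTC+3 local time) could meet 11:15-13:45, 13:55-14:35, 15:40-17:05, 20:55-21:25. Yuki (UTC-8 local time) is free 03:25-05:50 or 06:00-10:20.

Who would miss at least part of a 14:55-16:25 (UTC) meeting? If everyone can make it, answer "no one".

Carol, Maria, Zara

Zara in UTC: 08:15-11:45, 12:00-13:25, 14:45-15:20, 16:20-18:00 (subtract 1h to convert from UTC+1).
Esperanza in UTC: 08:45-11:40, 12:00-12:40, 12:45-14:15, 14:50-16:50 (add 8h to convert from UTC-8).
Maria in UTC: 10:20-11:50, 12:00-12:30, 14:05-14:45, 14:50-16:15 (subtract 4h to convert from UTC+4).
Bianca in UTC: 08:20-11:50, 12:15-16:45, 17:30-18:45 (subtract 3h to convert from UTC+3).
Carol in UTC: 08:15-10:45, 10:55-11:35, 12:40-14:05, 17:55-18:25 (subtract 3h to convert from UTC+3).
Yuki in UTC: 11:25-13:50, 14:00-18:20 (add 8h to convert from UTC-8).
Zara: not fully free for 14:55-16:25. Esperanza: free for 14:55-16:25. Maria: not fully free for 14:55-16:25. Bianca: free for 14:55-16:25. Carol: not fully free for 14:55-16:25. Yuki: free for 14:55-16:25.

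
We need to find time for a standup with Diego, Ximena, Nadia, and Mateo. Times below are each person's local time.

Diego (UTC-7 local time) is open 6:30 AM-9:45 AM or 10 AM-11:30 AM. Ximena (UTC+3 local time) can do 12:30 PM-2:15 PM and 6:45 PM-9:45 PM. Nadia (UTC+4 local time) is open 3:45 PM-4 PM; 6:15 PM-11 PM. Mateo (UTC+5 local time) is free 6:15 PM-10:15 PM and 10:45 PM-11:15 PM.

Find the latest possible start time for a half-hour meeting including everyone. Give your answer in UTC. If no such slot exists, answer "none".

Diego in UTC: 13:30-16:45, 17:00-18:30 (add 7h to convert from UTC-7).
Ximena in UTC: 09:30-11:15, 15:45-18:45 (subtract 3h to convert from UTC+3).
Nadia in UTC: 11:45-12:00, 14:15-19:00 (subtract 4h to convert from UTC+4).
Mateo in UTC: 13:15-17:15, 17:45-18:15 (subtract 5h to convert from UTC+5).
Diego ∩ Ximena: 15:45-16:45, 17:00-18:30.
Diego ∩ Ximena ∩ Nadia: 15:45-16:45, 17:00-18:30.
Diego ∩ Ximena ∩ Nadia ∩ Mateo: 15:45-16:45, 17:00-17:15, 17:45-18:15.
The last common window of at least 30 minutes is 17:45-18:15; a 30-minute meeting can start as late as 17:45 and still end by 18:15.

17:45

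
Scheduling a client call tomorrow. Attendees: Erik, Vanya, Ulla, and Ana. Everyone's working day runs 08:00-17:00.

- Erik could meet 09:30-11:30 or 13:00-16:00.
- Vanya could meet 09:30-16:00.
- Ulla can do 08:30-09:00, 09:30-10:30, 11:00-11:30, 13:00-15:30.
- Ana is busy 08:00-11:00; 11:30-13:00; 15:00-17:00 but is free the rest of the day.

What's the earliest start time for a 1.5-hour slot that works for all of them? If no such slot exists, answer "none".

13:00

Erik free: 09:30-11:30, 13:00-16:00.
Vanya free: 09:30-16:00.
Ulla free: 08:30-09:00, 09:30-10:30, 11:00-11:30, 13:00-15:30.
Ana free: 11:00-11:30, 13:00-15:00 (invert busy blocks within the working day).
Erik ∩ Vanya: 09:30-11:30, 13:00-16:00.
Erik ∩ Vanya ∩ Ulla: 09:30-10:30, 11:00-11:30, 13:00-15:30.
Erik ∩ Vanya ∩ Ulla ∩ Ana: 11:00-11:30, 13:00-15:00.
The first common window of at least 90 minutes is 13:00-15:00, so the earliest start is 13:00.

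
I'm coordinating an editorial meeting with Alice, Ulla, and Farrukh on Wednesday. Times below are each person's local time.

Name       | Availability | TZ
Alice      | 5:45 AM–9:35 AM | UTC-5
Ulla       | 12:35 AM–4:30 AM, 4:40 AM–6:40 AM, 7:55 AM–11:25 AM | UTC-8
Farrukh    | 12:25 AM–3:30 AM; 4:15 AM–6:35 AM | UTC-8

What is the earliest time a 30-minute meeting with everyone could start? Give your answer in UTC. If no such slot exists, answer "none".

Alice in UTC: 10:45-14:35 (add 5h to convert from UTC-5).
Ulla in UTC: 08:35-12:30, 12:40-14:40, 15:55-19:25 (add 8h to convert from UTC-8).
Farrukh in UTC: 08:25-11:30, 12:15-14:35 (add 8h to convert from UTC-8).
Alice ∩ Ulla: 10:45-12:30, 12:40-14:35.
Alice ∩ Ulla ∩ Farrukh: 10:45-11:30, 12:15-12:30, 12:40-14:35.
The first common window of at least 30 minutes is 10:45-11:30, so the earliest start is 10:45.

10:45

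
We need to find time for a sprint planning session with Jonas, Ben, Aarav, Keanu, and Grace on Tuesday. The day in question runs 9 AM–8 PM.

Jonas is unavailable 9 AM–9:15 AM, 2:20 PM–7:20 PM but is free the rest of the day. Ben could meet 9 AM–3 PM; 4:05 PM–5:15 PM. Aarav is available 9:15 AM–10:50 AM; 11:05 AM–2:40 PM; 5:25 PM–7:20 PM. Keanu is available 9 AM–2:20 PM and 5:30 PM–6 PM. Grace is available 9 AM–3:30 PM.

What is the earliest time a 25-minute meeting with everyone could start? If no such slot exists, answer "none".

Jonas free: 09:15-14:20, 19:20-20:00 (invert busy blocks within the working day).
Ben free: 09:00-15:00, 16:05-17:15.
Aarav free: 09:15-10:50, 11:05-14:40, 17:25-19:20.
Keanu free: 09:00-14:20, 17:30-18:00.
Grace free: 09:00-15:30.
Jonas ∩ Ben: 09:15-14:20.
Jonas ∩ Ben ∩ Aarav: 09:15-10:50, 11:05-14:20.
Jonas ∩ Ben ∩ Aarav ∩ Keanu: 09:15-10:50, 11:05-14:20.
Jonas ∩ Ben ∩ Aarav ∩ Keanu ∩ Grace: 09:15-10:50, 11:05-14:20.
Those are the intersection windows.
The first common window of at least 25 minutes is 09:15-10:50, so the earliest start is 09:15.

09:15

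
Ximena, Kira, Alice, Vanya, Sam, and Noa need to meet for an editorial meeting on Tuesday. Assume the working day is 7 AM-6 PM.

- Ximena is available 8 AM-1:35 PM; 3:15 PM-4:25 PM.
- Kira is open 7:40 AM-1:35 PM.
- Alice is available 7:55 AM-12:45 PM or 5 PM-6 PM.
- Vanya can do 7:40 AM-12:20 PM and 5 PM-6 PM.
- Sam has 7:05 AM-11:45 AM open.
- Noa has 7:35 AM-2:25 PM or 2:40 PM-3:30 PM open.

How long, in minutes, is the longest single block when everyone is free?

225

Ximena ∩ Kira: 08:00-13:35.
Ximena ∩ Kira ∩ Alice: 08:00-12:45.
Ximena ∩ Kira ∩ Alice ∩ Vanya: 08:00-12:20.
Ximena ∩ Kira ∩ Alice ∩ Vanya ∩ Sam: 08:00-11:45.
Ximena ∩ Kira ∩ Alice ∩ Vanya ∩ Sam ∩ Noa: 08:00-11:45.
The longest is 08:00-11:45 at 225 minutes.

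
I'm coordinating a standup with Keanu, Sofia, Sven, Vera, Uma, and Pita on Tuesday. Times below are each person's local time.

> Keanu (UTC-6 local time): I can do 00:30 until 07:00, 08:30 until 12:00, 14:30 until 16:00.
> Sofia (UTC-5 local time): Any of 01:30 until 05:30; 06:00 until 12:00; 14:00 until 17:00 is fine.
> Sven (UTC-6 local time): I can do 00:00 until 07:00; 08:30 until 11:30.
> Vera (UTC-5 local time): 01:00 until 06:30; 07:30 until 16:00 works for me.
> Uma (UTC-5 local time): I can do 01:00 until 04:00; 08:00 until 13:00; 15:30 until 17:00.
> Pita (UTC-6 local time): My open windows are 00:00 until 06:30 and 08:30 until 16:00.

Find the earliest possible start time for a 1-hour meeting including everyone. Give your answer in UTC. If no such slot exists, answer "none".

06:30

Keanu in UTC: 06:30-13:00, 14:30-18:00, 20:30-22:00 (add 6h to convert from UTC-6).
Sofia in UTC: 06:30-10:30, 11:00-17:00, 19:00-22:00 (add 5h to convert from UTC-5).
Sven in UTC: 06:00-13:00, 14:30-17:30 (add 6h to convert from UTC-6).
Vera in UTC: 06:00-11:30, 12:30-21:00 (add 5h to convert from UTC-5).
Uma in UTC: 06:00-09:00, 13:00-18:00, 20:30-22:00 (add 5h to convert from UTC-5).
Pita in UTC: 06:00-12:30, 14:30-22:00 (add 6h to convert from UTC-6).
Keanu ∩ Sofia: 06:30-10:30, 11:00-13:00, 14:30-17:00, 20:30-22:00.
Keanu ∩ Sofia ∩ Sven: 06:30-10:30, 11:00-13:00, 14:30-17:00.
Keanu ∩ Sofia ∩ Sven ∩ Vera: 06:30-10:30, 11:00-11:30, 12:30-13:00, 14:30-17:00.
Keanu ∩ Sofia ∩ Sven ∩ Vera ∩ Uma: 06:30-09:00, 14:30-17:00.
Keanu ∩ Sofia ∩ Sven ∩ Vera ∩ Uma ∩ Pita: 06:30-09:00, 14:30-17:00.
The first common window of at least 60 minutes is 06:30-09:00, so the earliest start is 06:30.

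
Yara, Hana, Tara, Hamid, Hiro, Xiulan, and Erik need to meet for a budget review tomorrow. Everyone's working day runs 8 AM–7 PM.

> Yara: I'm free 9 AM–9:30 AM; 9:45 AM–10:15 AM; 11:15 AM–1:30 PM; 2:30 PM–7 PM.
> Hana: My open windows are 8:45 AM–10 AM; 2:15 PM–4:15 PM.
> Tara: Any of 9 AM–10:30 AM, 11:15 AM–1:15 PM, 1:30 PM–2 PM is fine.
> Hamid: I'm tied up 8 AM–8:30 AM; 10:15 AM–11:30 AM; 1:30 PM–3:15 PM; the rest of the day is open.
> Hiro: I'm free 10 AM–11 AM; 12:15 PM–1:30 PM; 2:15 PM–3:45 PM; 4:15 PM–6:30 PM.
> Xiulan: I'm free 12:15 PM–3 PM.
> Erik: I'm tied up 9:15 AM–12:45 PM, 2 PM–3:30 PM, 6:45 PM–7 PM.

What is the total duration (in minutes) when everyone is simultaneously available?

0

Yara free: 09:00-09:30, 09:45-10:15, 11:15-13:30, 14:30-19:00.
Hana free: 08:45-10:00, 14:15-16:15.
Tara free: 09:00-10:30, 11:15-13:15, 13:30-14:00.
Hamid free: 08:30-10:15, 11:30-13:30, 15:15-19:00 (invert busy blocks within the working day).
Hiro free: 10:00-11:00, 12:15-13:30, 14:15-15:45, 16:15-18:30.
Xiulan free: 12:15-15:00.
Erik free: 08:00-09:15, 12:45-14:00, 15:30-18:45 (invert busy blocks within the working day).
Yara ∩ Hana: 09:00-09:30, 09:45-10:00, 14:30-16:15.
Yara ∩ Hana ∩ Tara: 09:00-09:30, 09:45-10:00.
Yara ∩ Hana ∩ Tara ∩ Hamid: 09:00-09:30, 09:45-10:00.
Yara ∩ Hana ∩ Tara ∩ Hamid ∩ Hiro: ∅.
Yara ∩ Hana ∩ Tara ∩ Hamid ∩ Hiro ∩ Xiulan: ∅.
Yara ∩ Hana ∩ Tara ∩ Hamid ∩ Hiro ∩ Xiulan ∩ Erik: ∅.
There is no time when everyone is free.
There is no common window, so the total is 0 minutes.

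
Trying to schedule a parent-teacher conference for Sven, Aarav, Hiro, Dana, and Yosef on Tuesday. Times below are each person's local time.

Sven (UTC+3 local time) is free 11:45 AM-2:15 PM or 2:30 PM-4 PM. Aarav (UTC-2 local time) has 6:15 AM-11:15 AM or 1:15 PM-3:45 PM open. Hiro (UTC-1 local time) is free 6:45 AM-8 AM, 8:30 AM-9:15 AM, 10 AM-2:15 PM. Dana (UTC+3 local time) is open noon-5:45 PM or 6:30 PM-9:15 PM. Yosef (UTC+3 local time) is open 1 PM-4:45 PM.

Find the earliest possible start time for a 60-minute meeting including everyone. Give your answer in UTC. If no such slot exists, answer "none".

11:30

Sven in UTC: 08:45-11:15, 11:30-13:00 (subtract 3h to convert from UTC+3).
Aarav in UTC: 08:15-13:15, 15:15-17:45 (add 2h to convert from UTC-2).
Hiro in UTC: 07:45-09:00, 09:30-10:15, 11:00-15:15 (add 1h to convert from UTC-1).
Dana in UTC: 09:00-14:45, 15:30-18:15 (subtract 3h to convert from UTC+3).
Yosef in UTC: 10:00-13:45 (subtract 3h to convert from UTC+3).
Sven ∩ Aarav: 08:45-11:15, 11:30-13:00.
Sven ∩ Aarav ∩ Hiro: 08:45-09:00, 09:30-10:15, 11:00-11:15, 11:30-13:00.
Sven ∩ Aarav ∩ Hiro ∩ Dana: 09:30-10:15, 11:00-11:15, 11:30-13:00.
Sven ∩ Aarav ∩ Hiro ∩ Dana ∩ Yosef: 10:00-10:15, 11:00-11:15, 11:30-13:00.
The first common window of at least 60 minutes is 11:30-13:00, so the earliest start is 11:30.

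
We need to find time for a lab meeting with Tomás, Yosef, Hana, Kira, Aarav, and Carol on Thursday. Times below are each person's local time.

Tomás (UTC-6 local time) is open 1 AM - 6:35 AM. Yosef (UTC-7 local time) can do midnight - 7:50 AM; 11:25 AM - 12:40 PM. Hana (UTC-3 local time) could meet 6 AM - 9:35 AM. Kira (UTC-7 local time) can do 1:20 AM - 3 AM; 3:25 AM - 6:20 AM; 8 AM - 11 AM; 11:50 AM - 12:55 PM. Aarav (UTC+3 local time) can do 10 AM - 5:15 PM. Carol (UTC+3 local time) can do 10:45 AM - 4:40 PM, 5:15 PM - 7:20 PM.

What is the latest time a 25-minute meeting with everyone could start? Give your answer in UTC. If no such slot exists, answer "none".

12:10

Tomás in UTC: 07:00-12:35 (add 6h to convert from UTC-6).
Yosef in UTC: 07:00-14:50, 18:25-19:40 (add 7h to convert from UTC-7).
Hana in UTC: 09:00-12:35 (add 3h to convert from UTC-3).
Kira in UTC: 08:20-10:00, 10:25-13:20, 15:00-18:00, 18:50-19:55 (add 7h to convert from UTC-7).
Aarav in UTC: 07:00-14:15 (subtract 3h to convert from UTC+3).
Carol in UTC: 07:45-13:40, 14:15-16:20 (subtract 3h to convert from UTC+3).
Tomás ∩ Yosef: 07:00-12:35.
Tomás ∩ Yosef ∩ Hana: 09:00-12:35.
Tomás ∩ Yosef ∩ Hana ∩ Kira: 09:00-10:00, 10:25-12:35.
Tomás ∩ Yosef ∩ Hana ∩ Kira ∩ Aarav: 09:00-10:00, 10:25-12:35.
Tomás ∩ Yosef ∩ Hana ∩ Kira ∩ Aarav ∩ Carol: 09:00-10:00, 10:25-12:35.
Those are the intersection windows.
The last common window of at least 25 minutes is 10:25-12:35; a 25-minute meeting can start as late as 12:10 and still end by 12:35.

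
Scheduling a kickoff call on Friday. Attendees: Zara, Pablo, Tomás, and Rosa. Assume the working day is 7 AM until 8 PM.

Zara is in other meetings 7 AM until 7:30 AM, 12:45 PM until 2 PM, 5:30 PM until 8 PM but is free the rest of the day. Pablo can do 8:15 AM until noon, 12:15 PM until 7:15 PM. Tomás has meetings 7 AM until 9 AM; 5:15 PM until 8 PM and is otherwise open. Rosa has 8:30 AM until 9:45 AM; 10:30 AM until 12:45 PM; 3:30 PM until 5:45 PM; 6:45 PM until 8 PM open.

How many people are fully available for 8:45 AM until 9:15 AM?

3

Zara free: 07:30-12:45, 14:00-17:30 (invert busy blocks within the working day).
Pablo free: 08:15-12:00, 12:15-19:15.
Tomás free: 09:00-17:15 (invert busy blocks within the working day).
Rosa free: 08:30-09:45, 10:30-12:45, 15:30-17:45, 18:45-20:00.
Zara, Pablo, and Rosa can make the full 08:45-09:15 slot — that's 3.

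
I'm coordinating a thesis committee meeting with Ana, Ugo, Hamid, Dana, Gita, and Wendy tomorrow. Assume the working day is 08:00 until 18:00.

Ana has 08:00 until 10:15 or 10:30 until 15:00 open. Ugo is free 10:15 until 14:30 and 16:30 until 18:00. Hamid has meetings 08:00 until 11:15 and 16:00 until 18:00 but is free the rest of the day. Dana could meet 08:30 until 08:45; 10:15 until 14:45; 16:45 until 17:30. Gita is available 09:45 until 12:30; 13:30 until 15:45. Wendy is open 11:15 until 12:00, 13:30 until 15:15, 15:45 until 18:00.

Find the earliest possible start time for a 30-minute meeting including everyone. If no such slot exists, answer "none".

Ana free: 08:00-10:15, 10:30-15:00.
Ugo free: 10:15-14:30, 16:30-18:00.
Hamid free: 11:15-16:00 (invert busy blocks within the working day).
Dana free: 08:30-08:45, 10:15-14:45, 16:45-17:30.
Gita free: 09:45-12:30, 13:30-15:45.
Wendy free: 11:15-12:00, 13:30-15:15, 15:45-18:00.
Ana ∩ Ugo: 10:30-14:30.
Ana ∩ Ugo ∩ Hamid: 11:15-14:30.
Ana ∩ Ugo ∩ Hamid ∩ Dana: 11:15-14:30.
Ana ∩ Ugo ∩ Hamid ∩ Dana ∩ Gita: 11:15-12:30, 13:30-14:30.
Ana ∩ Ugo ∩ Hamid ∩ Dana ∩ Gita ∩ Wendy: 11:15-12:00, 13:30-14:30.
The first common window of at least 30 minutes is 11:15-12:00, so the earliest start is 11:15.

11:15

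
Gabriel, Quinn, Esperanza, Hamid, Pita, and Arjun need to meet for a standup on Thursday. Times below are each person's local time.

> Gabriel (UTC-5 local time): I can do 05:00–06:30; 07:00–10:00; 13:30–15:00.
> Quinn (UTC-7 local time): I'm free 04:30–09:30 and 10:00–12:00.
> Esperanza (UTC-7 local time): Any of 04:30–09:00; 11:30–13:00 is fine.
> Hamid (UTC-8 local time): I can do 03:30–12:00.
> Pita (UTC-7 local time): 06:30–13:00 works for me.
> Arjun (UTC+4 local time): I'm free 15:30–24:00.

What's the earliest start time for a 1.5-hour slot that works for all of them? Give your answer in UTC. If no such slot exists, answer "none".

13:30

Gabriel in UTC: 10:00-11:30, 12:00-15:00, 18:30-20:00 (add 5h to convert from UTC-5).
Quinn in UTC: 11:30-16:30, 17:00-19:00 (add 7h to convert from UTC-7).
Esperanza in UTC: 11:30-16:00, 18:30-20:00 (add 7h to convert from UTC-7).
Hamid in UTC: 11:30-20:00 (add 8h to convert from UTC-8).
Pita in UTC: 13:30-20:00 (add 7h to convert from UTC-7).
Arjun in UTC: 11:30-20:00 (subtract 4h to convert from UTC+4).
Gabriel ∩ Quinn: 12:00-15:00, 18:30-19:00.
Gabriel ∩ Quinn ∩ Esperanza: 12:00-15:00, 18:30-19:00.
Gabriel ∩ Quinn ∩ Esperanza ∩ Hamid: 12:00-15:00, 18:30-19:00.
Gabriel ∩ Quinn ∩ Esperanza ∩ Hamid ∩ Pita: 13:30-15:00, 18:30-19:00.
Gabriel ∩ Quinn ∩ Esperanza ∩ Hamid ∩ Pita ∩ Arjun: 13:30-15:00, 18:30-19:00.
So the common availability across everyone is 13:30-15:00, 18:30-19:00.
The first common window of at least 90 minutes is 13:30-15:00, so the earliest start is 13:30.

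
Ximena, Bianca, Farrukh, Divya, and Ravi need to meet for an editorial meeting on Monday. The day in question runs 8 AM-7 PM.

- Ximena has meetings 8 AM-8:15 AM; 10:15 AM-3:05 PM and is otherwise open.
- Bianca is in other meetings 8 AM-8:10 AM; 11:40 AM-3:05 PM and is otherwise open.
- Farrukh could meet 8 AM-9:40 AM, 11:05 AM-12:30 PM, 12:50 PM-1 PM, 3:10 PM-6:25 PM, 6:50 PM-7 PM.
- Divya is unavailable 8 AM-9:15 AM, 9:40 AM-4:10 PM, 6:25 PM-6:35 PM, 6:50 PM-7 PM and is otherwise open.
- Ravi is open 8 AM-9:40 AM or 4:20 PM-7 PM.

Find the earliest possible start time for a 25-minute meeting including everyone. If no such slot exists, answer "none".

09:15

Ximena free: 08:15-10:15, 15:05-19:00 (invert busy blocks within the working day).
Bianca free: 08:10-11:40, 15:05-19:00 (invert busy blocks within the working day).
Farrukh free: 08:00-09:40, 11:05-12:30, 12:50-13:00, 15:10-18:25, 18:50-19:00.
Divya free: 09:15-09:40, 16:10-18:25, 18:35-18:50 (invert busy blocks within the working day).
Ravi free: 08:00-09:40, 16:20-19:00.
Ximena ∩ Bianca: 08:15-10:15, 15:05-19:00.
Ximena ∩ Bianca ∩ Farrukh: 08:15-09:40, 15:10-18:25, 18:50-19:00.
Ximena ∩ Bianca ∩ Farrukh ∩ Divya: 09:15-09:40, 16:10-18:25.
Ximena ∩ Bianca ∩ Farrukh ∩ Divya ∩ Ravi: 09:15-09:40, 16:20-18:25.
The first common window of at least 25 minutes is 09:15-09:40, so the earliest start is 09:15.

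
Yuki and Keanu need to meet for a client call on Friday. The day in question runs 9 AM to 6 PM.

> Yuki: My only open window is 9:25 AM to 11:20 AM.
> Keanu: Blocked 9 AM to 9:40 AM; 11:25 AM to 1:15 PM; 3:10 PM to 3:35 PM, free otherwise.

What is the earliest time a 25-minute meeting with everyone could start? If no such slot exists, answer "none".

09:40

Yuki free: 09:25-11:20.
Keanu free: 09:40-11:25, 13:15-15:10, 15:35-18:00 (invert busy blocks within the working day).
Yuki ∩ Keanu: 09:40-11:20.
So the common availability across everyone is 09:40-11:20.
The first common window of at least 25 minutes is 09:40-11:20, so the earliest start is 09:40.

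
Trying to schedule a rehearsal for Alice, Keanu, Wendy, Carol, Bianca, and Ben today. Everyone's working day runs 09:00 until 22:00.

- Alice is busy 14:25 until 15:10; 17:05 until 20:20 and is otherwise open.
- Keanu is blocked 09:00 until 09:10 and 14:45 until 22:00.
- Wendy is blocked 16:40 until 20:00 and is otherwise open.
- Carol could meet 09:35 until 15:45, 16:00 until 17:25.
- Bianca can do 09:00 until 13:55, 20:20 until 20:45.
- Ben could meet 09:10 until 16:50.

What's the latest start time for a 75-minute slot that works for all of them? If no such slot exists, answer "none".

Alice free: 09:00-14:25, 15:10-17:05, 20:20-22:00 (invert busy blocks within the working day).
Keanu free: 09:10-14:45 (invert busy blocks within the working day).
Wendy free: 09:00-16:40, 20:00-22:00 (invert busy blocks within the working day).
Carol free: 09:35-15:45, 16:00-17:25.
Bianca free: 09:00-13:55, 20:20-20:45.
Ben free: 09:10-16:50.
Alice ∩ Keanu: 09:10-14:25.
Alice ∩ Keanu ∩ Wendy: 09:10-14:25.
Alice ∩ Keanu ∩ Wendy ∩ Carol: 09:35-14:25.
Alice ∩ Keanu ∩ Wendy ∩ Carol ∩ Bianca: 09:35-13:55.
Alice ∩ Keanu ∩ Wendy ∩ Carol ∩ Bianca ∩ Ben: 09:35-13:55.
So the common availability across everyone is 09:35-13:55.
The last common window of at least 75 minutes is 09:35-13:55; a 75-minute meeting can start as late as 12:40 and still end by 13:55.

12:40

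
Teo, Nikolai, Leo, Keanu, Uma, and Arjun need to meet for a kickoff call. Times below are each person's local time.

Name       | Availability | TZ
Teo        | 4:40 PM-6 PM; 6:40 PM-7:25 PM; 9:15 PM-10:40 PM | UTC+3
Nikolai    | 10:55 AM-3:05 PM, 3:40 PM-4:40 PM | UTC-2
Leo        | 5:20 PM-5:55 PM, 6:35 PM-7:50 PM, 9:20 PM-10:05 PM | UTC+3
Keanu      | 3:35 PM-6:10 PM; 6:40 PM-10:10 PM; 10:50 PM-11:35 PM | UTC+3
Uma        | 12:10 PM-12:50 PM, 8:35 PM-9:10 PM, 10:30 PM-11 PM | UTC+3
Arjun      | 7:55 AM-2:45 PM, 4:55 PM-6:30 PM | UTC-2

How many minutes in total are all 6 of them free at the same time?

0

Teo in UTC: 13:40-15:00, 15:40-16:25, 18:15-19:40 (subtract 3h to convert from UTC+3).
Nikolai in UTC: 12:55-17:05, 17:40-18:40 (add 2h to convert from UTC-2).
Leo in UTC: 14:20-14:55, 15:35-16:50, 18:20-19:05 (subtract 3h to convert from UTC+3).
Keanu in UTC: 12:35-15:10, 15:40-19:10, 19:50-20:35 (subtract 3h to convert from UTC+3).
Uma in UTC: 09:10-09:50, 17:35-18:10, 19:30-20:00 (subtract 3h to convert from UTC+3).
Arjun in UTC: 09:55-16:45, 18:55-20:30 (add 2h to convert from UTC-2).
Teo ∩ Nikolai: 13:40-15:00, 15:40-16:25, 18:15-18:40.
Teo ∩ Nikolai ∩ Leo: 14:20-14:55, 15:40-16:25, 18:20-18:40.
Teo ∩ Nikolai ∩ Leo ∩ Keanu: 14:20-14:55, 15:40-16:25, 18:20-18:40.
Teo ∩ Nikolai ∩ Leo ∩ Keanu ∩ Uma: ∅.
Teo ∩ Nikolai ∩ Leo ∩ Keanu ∩ Uma ∩ Arjun: ∅.
There is no time when everyone is free.
There is no common window, so the total is 0 minutes.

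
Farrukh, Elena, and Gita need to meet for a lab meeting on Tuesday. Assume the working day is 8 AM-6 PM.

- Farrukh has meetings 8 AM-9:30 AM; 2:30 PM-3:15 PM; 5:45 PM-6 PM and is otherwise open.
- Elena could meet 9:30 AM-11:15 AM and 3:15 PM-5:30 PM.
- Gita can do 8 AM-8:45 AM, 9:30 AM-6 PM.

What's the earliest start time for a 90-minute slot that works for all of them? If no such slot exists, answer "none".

09:30

Farrukh free: 09:30-14:30, 15:15-17:45 (invert busy blocks within the working day).
Elena free: 09:30-11:15, 15:15-17:30.
Gita free: 08:00-08:45, 09:30-18:00.
Farrukh ∩ Elena: 09:30-11:15, 15:15-17:30.
Farrukh ∩ Elena ∩ Gita: 09:30-11:15, 15:15-17:30.
Those are the intersection windows.
The first common window of at least 90 minutes is 09:30-11:15, so the earliest start is 09:30.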